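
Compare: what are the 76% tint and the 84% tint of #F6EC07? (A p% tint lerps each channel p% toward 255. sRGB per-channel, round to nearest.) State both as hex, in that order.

#FDFAC3, #FEFCD7

#F6EC07 is rgb(246, 236, 7).
76% tint:
  R: 246 + 0.76×(255−246) = 246 + 6.84 = 252.84 → 253
  G: 236 + 14.44 = 250.44 → 250
  B: 7 + 188.48 = 195.48 → 195
  → #FDFAC3
84% tint:
  R: 246 + 0.84×(255−246) = 246 + 7.56 = 253.56 → 254
  G: 236 + 15.96 = 251.96 → 252
  B: 7 + 0.84×(255−7) = 7 + 208.32 = 215.32 → 215
  → #FEFCD7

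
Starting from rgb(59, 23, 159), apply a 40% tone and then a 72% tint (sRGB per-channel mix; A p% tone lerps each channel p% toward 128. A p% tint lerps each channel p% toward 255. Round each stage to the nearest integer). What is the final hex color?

#d0cae1

Lerp each channel 40% toward 128:
  R: 59 + 0.4×(128−59) = 59 + 27.6 = 86.6 → 87
  G: 23 + 0.4×(128−23) = 23 + 42 = 65 → 65
  B: 159 − 12.4 = 146.6 → 147
After the tone: rgb(87, 65, 147) = #574193.
Per channel, c → c + 0.72(255 − c):
  R: 87 + 120.96 = 207.96 → 208
  G: 65 + 0.72×(255−65) = 65 + 136.8 = 201.8 → 202
  B: 147 + 77.76 = 224.76 → 225
rgb(208, 202, 225) = #d0cae1.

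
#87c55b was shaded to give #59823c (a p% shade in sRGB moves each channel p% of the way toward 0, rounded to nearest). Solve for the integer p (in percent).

34%

#87c55b is rgb(135, 197, 91); #59823c is rgb(89, 130, 60).
On the G channel (widest range): 130 ≈ 197 + (p/100)(0 − 197), so p ≈ 100×(130 − 197)/(0 − 197) = -6700/-197 = 34.01.
p = 34 reproduces all three channels after rounding.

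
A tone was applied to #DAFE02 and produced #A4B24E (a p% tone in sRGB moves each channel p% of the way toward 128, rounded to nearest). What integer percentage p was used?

#DAFE02 is rgb(218, 254, 2); #A4B24E is rgb(164, 178, 78).
On the G channel (widest range): 178 ≈ 254 + (p/100)(128 − 254), so p ≈ 100×(178 − 254)/(128 − 254) = -7600/-126 = 60.32.
p = 60 reproduces all three channels after rounding.

60%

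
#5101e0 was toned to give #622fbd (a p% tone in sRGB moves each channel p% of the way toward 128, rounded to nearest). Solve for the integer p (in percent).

36%

#5101e0 is rgb(81, 1, 224); #622fbd is rgb(98, 47, 189).
On the G channel (widest range): 47 ≈ 1 + (p/100)(128 − 1), so p ≈ 100×(47 − 1)/(128 − 1) = 4600/127 = 36.22.
p = 36 reproduces all three channels after rounding.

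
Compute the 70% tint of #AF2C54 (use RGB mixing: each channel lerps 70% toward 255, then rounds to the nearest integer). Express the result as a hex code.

#AF2C54 is rgb(175, 44, 84).
Lerp each channel 70% toward 255:
  R: 175 + 0.7×(255−175) = 175 + 56 = 231 → 231
  G: 44 + 0.7×(255−44) = 44 + 147.7 = 191.7 → 192
  B: 84 + 0.7×(255−84) = 84 + 119.7 = 203.7 → 204
rgb(231, 192, 204) = #E7C0CC.

#E7C0CC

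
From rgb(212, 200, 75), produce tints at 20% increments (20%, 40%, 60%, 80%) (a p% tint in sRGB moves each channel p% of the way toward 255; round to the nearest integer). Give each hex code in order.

20%: (212 + 8.6 = 220.6→221, 200 + 11 = 211→211, 75 + 36 = 111→111) → #ddd36f
40%: (212 + 17.2 = 229.2→229, 200 + 22 = 222→222, 75 + 72 = 147→147) → #e5de93
60%: (212 + 25.8 = 237.8→238, 200 + 33 = 233→233, 75 + 108 = 183→183) → #eee9b7
80%: (212 + 34.4 = 246.4→246, 200 + 44 = 244→244, 75 + 144 = 219→219) → #f6f4db

#ddd36f, #e5de93, #eee9b7, #f6f4db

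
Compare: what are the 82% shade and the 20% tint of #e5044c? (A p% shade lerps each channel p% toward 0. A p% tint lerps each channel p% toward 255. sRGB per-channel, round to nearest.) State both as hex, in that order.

#29010e, #ea3670

#e5044c is rgb(229, 4, 76).
82% shade:
  R: 229 − 187.78 = 41.22 → 41
  G: 4 + 0.82×(0−4) = 4 − 3.28 = 0.72 → 1
  B: 76 + 0.82×(0−76) = 76 − 62.32 = 13.68 → 14
  → #29010e
20% tint:
  R: 229 + 5.2 = 234.2 → 234
  G: 4 + 50.2 = 54.2 → 54
  B: 76 + 0.2×(255−76) = 76 + 35.8 = 111.8 → 112
  → #ea3670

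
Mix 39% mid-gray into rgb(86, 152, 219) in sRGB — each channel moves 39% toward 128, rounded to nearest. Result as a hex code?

Per channel, c → c + 0.39(128 − c):
  R: 86 + 0.39×(128−86) = 86 + 16.38 = 102.38 → 102
  G: 152 + 0.39×(128−152) = 152 − 9.36 = 142.64 → 143
  B: 219 + 0.39×(128−219) = 219 − 35.49 = 183.51 → 184
rgb(102, 143, 184) = #668FB8.

#668FB8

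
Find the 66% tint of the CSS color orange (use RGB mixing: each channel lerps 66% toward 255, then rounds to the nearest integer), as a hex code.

CSS orange is rgb(255, 165, 0).
A 66% tint moves each channel 66% toward 255:
  R: 255 + 0.66×(255−255) = 255 + 0 = 255 → 255
  G: 165 + 0.66×(255−165) = 165 + 59.4 = 224.4 → 224
  B: 0 + 168.3 = 168.3 → 168
rgb(255, 224, 168) = #ffe0a8.

#ffe0a8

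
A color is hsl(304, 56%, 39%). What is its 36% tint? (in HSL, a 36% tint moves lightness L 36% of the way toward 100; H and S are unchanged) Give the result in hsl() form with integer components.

hsl(304, 56%, 61%)

L moves 36% from 39 toward 100: 39 + 21.96 = 60.96 → 61.
H and S are unchanged.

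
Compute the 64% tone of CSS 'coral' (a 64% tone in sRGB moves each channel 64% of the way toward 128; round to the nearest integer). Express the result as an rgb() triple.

rgb(174, 128, 111)

CSS coral is rgb(255, 127, 80).
A 64% tone moves each channel 64% toward 128:
  R: 255 + 0.64×(128−255) = 255 − 81.28 = 173.72 → 174
  G: 127 + 0.64×(128−127) = 127 + 0.64 = 127.64 → 128
  B: 80 + 30.72 = 110.72 → 111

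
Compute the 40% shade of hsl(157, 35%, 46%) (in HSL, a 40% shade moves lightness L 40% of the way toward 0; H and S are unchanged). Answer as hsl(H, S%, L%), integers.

hsl(157, 35%, 28%)

L moves 40% from 46 toward 0: 46 − 18.4 = 27.6 → 28.
H and S are unchanged.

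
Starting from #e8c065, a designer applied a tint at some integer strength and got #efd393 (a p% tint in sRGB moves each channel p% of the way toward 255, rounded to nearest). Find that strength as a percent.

#e8c065 is rgb(232, 192, 101); #efd393 is rgb(239, 211, 147).
On the B channel (widest range): 147 ≈ 101 + (p/100)(255 − 101), so p ≈ 100×(147 − 101)/(255 − 101) = 4600/154 = 29.87.
p = 30 reproduces all three channels after rounding.

30%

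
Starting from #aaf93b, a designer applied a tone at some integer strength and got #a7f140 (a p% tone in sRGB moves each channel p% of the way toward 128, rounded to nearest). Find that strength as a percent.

7%

#aaf93b is rgb(170, 249, 59); #a7f140 is rgb(167, 241, 64).
On the G channel (widest range): 241 ≈ 249 + (p/100)(128 − 249), so p ≈ 100×(241 − 249)/(128 − 249) = -800/-121 = 6.61.
p = 7 reproduces all three channels after rounding.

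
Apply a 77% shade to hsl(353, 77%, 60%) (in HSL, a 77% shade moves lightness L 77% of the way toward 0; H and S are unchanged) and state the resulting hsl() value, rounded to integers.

L moves 77% from 60 toward 0: 60 − 46.2 = 13.8 → 14.
H and S are unchanged.

hsl(353, 77%, 14%)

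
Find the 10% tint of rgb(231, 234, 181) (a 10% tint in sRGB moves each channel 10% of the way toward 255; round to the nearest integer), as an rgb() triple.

A 10% tint moves each channel 10% toward 255:
  R: 231 + 0.1×(255−231) = 231 + 2.4 = 233.4 → 233
  G: 234 + 0.1×(255−234) = 234 + 2.1 = 236.1 → 236
  B: 181 + 0.1×(255−181) = 181 + 7.4 = 188.4 → 188

rgb(233, 236, 188)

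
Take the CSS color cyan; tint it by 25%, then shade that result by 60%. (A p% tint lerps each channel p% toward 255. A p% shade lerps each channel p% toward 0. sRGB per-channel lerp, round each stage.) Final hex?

CSS cyan is rgb(0, 255, 255).
A 25% tint moves each channel 25% toward 255:
  R: 0 + 0.25×(255−0) = 0 + 63.75 = 63.75 → 64
  G: 255 + 0 = 255 → 255
  B: 255 + 0.25×(255−255) = 255 + 0 = 255 → 255
After the tint: rgb(64, 255, 255) = #40ffff.
Lerp each channel 60% toward 0:
  R: 64 − 38.4 = 25.6 → 26
  G: 255 + 0.6×(0−255) = 255 − 153 = 102 → 102
  B: 255 − 153 = 102 → 102
rgb(26, 102, 102) = #1a6666.

#1a6666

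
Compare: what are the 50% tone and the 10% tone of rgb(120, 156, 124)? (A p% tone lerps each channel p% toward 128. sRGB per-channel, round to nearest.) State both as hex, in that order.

50% tone:
  R: 120 + 0.5×(128−120) = 120 + 4 = 124 → 124
  G: 156 + 0.5×(128−156) = 156 − 14 = 142 → 142
  B: 124 + 2 = 126 → 126
  → #7C8E7E
10% tone:
  R: 120 + 0.1×(128−120) = 120 + 0.8 = 120.8 → 121
  G: 156 − 2.8 = 153.2 → 153
  B: 124 + 0.1×(128−124) = 124 + 0.4 = 124.4 → 124
  → #79997C

#7C8E7E, #79997C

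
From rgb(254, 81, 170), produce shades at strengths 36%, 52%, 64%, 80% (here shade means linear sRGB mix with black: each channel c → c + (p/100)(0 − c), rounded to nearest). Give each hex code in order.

36%: (254 − 91.44 = 162.56→163, 81 − 29.16 = 51.84→52, 170 − 61.2 = 108.8→109) → #a3346d
52%: (254 − 132.08 = 121.92→122, 81 − 42.12 = 38.88→39, 170 − 88.4 = 81.6→82) → #7a2752
64%: (254 − 162.56 = 91.44→91, 81 − 51.84 = 29.16→29, 170 − 108.8 = 61.2→61) → #5b1d3d
80%: (254 − 203.2 = 50.8→51, 81 − 64.8 = 16.2→16, 170 − 136 = 34→34) → #331022

#a3346d, #7a2752, #5b1d3d, #331022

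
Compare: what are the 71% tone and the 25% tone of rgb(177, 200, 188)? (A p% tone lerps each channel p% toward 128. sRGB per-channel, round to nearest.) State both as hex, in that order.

#8e9591, #a5b6ad

71% tone:
  R: 177 − 34.79 = 142.21 → 142
  G: 200 + 0.71×(128−200) = 200 − 51.12 = 148.88 → 149
  B: 188 + 0.71×(128−188) = 188 − 42.6 = 145.4 → 145
  → #8e9591
25% tone:
  R: 177 + 0.25×(128−177) = 177 − 12.25 = 164.75 → 165
  G: 200 − 18 = 182 → 182
  B: 188 − 15 = 173 → 173
  → #a5b6ad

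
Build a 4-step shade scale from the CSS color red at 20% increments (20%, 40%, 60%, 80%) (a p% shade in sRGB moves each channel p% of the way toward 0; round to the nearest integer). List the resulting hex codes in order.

CSS red is rgb(255, 0, 0).
20%: (255 − 51 = 204→204, 0→0, 0→0) → #CC0000
40%: (255 − 102 = 153→153, 0→0, 0→0) → #990000
60%: (255 − 153 = 102→102, 0→0, 0→0) → #660000
80%: (255 − 204 = 51→51, 0→0, 0→0) → #330000

#CC0000, #990000, #660000, #330000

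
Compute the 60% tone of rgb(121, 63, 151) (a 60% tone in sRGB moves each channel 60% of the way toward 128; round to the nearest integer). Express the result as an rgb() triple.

Per channel, c → c + 0.6(128 − c):
  R: 121 + 4.2 = 125.2 → 125
  G: 63 + 0.6×(128−63) = 63 + 39 = 102 → 102
  B: 151 − 13.8 = 137.2 → 137

rgb(125, 102, 137)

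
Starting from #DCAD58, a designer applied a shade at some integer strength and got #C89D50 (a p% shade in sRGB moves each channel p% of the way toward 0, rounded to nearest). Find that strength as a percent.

#DCAD58 is rgb(220, 173, 88); #C89D50 is rgb(200, 157, 80).
On the R channel (widest range): 200 ≈ 220 + (p/100)(0 − 220), so p ≈ 100×(200 − 220)/(0 − 220) = -2000/-220 = 9.09.
p = 9 reproduces all three channels after rounding.

9%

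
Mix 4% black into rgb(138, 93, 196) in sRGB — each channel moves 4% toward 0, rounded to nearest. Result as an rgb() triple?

A 4% shade moves each channel 4% toward 0:
  R: 138 − 5.52 = 132.48 → 132
  G: 93 − 3.72 = 89.28 → 89
  B: 196 + 0.04×(0−196) = 196 − 7.84 = 188.16 → 188

rgb(132, 89, 188)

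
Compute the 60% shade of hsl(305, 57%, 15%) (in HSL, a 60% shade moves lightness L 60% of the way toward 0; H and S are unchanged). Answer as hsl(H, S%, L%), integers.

L moves 60% from 15 toward 0: 15 − 9 = 6 → 6.
H and S are unchanged.

hsl(305, 57%, 6%)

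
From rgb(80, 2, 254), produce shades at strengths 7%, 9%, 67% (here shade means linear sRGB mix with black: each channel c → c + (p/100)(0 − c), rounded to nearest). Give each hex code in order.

7%: (80 − 5.6 = 74.4→74, 2→2, 254 − 17.78 = 236.22→236) → #4a02ec
9%: (80 − 7.2 = 72.8→73, 2→2, 254 − 22.86 = 231.14→231) → #4902e7
67%: (80 − 53.6 = 26.4→26, 2 − 1.34 = 0.66→1, 254 − 170.18 = 83.82→84) → #1a0154

#4a02ec, #4902e7, #1a0154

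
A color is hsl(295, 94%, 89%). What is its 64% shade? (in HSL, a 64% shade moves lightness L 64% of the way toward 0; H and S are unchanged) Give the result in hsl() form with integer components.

L moves 64% from 89 toward 0: 89 − 56.96 = 32.04 → 32.
H and S are unchanged.

hsl(295, 94%, 32%)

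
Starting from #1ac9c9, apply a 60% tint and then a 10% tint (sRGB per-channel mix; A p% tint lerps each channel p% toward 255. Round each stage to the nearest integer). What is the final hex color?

#acebeb

#1ac9c9 is rgb(26, 201, 201).
Per channel, c → c + 0.6(255 − c):
  R: 26 + 137.4 = 163.4 → 163
  G: 201 + 0.6×(255−201) = 201 + 32.4 = 233.4 → 233
  B: 201 + 0.6×(255−201) = 201 + 32.4 = 233.4 → 233
After the tint: rgb(163, 233, 233) = #a3e9e9.
A 10% tint moves each channel 10% toward 255:
  R: 163 + 9.2 = 172.2 → 172
  G: 233 + 0.1×(255−233) = 233 + 2.2 = 235.2 → 235
  B: 233 + 0.1×(255−233) = 233 + 2.2 = 235.2 → 235
rgb(172, 235, 235) = #acebeb.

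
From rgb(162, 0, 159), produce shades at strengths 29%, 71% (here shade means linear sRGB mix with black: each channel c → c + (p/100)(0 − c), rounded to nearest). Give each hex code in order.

#730071, #2F002E

29%: (162 − 46.98 = 115.02→115, 0→0, 159 − 46.11 = 112.89→113) → #730071
71%: (162 − 115.02 = 46.98→47, 0→0, 159 − 112.89 = 46.11→46) → #2F002E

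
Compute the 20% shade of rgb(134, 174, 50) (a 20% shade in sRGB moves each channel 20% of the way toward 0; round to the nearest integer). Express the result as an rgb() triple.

rgb(107, 139, 40)

A 20% shade moves each channel 20% toward 0:
  R: 134 − 26.8 = 107.2 → 107
  G: 174 − 34.8 = 139.2 → 139
  B: 50 − 10 = 40 → 40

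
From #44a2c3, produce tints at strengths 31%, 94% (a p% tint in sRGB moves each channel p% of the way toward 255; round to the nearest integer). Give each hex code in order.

#44a2c3 is rgb(68, 162, 195).
31%: (68 + 57.97 = 125.97→126, 162 + 28.83 = 190.83→191, 195 + 18.6 = 213.6→214) → #7ebfd6
94%: (68 + 175.78 = 243.78→244, 162 + 87.42 = 249.42→249, 195 + 56.4 = 251.4→251) → #f4f9fb

#7ebfd6, #f4f9fb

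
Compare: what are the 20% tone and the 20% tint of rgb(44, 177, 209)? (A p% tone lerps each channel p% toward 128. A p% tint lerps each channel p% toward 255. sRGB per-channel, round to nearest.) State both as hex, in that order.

20% tone:
  R: 44 + 16.8 = 60.8 → 61
  G: 177 + 0.2×(128−177) = 177 − 9.8 = 167.2 → 167
  B: 209 + 0.2×(128−209) = 209 − 16.2 = 192.8 → 193
  → #3da7c1
20% tint:
  R: 44 + 0.2×(255−44) = 44 + 42.2 = 86.2 → 86
  G: 177 + 0.2×(255−177) = 177 + 15.6 = 192.6 → 193
  B: 209 + 0.2×(255−209) = 209 + 9.2 = 218.2 → 218
  → #56c1da

#3da7c1, #56c1da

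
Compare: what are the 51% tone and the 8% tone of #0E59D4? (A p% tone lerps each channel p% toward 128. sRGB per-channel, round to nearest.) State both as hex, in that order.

#0E59D4 is rgb(14, 89, 212).
51% tone:
  R: 14 + 58.14 = 72.14 → 72
  G: 89 + 0.51×(128−89) = 89 + 19.89 = 108.89 → 109
  B: 212 − 42.84 = 169.16 → 169
  → #486DA9
8% tone:
  R: 14 + 0.08×(128−14) = 14 + 9.12 = 23.12 → 23
  G: 89 + 0.08×(128−89) = 89 + 3.12 = 92.12 → 92
  B: 212 − 6.72 = 205.28 → 205
  → #175CCD

#486DA9, #175CCD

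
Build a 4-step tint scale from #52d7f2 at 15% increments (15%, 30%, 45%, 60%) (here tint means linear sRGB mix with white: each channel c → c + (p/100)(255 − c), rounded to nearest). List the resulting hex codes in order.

#6cddf4, #86e3f6, #a0e9f8, #baeffa

#52d7f2 is rgb(82, 215, 242).
15%: (82 + 25.95 = 107.95→108, 215 + 6 = 221→221, 242 + 1.95 = 243.95→244) → #6cddf4
30%: (82 + 51.9 = 133.9→134, 215 + 12 = 227→227, 242 + 3.9 = 245.9→246) → #86e3f6
45%: (82 + 77.85 = 159.85→160, 215 + 18 = 233→233, 242 + 5.85 = 247.85→248) → #a0e9f8
60%: (82 + 103.8 = 185.8→186, 215 + 24 = 239→239, 242 + 7.8 = 249.8→250) → #baeffa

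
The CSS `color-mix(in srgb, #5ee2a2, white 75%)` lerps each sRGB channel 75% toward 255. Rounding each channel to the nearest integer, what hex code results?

#d7f8e8

#5ee2a2 is rgb(94, 226, 162).
Lerp each channel 75% toward 255:
  R: 94 + 120.75 = 214.75 → 215
  G: 226 + 0.75×(255−226) = 226 + 21.75 = 247.75 → 248
  B: 162 + 0.75×(255−162) = 162 + 69.75 = 231.75 → 232
rgb(215, 248, 232) = #d7f8e8.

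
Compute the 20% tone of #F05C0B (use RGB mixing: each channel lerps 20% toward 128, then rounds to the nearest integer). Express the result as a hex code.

#F05C0B is rgb(240, 92, 11).
A 20% tone moves each channel 20% toward 128:
  R: 240 − 22.4 = 217.6 → 218
  G: 92 + 0.2×(128−92) = 92 + 7.2 = 99.2 → 99
  B: 11 + 0.2×(128−11) = 11 + 23.4 = 34.4 → 34
rgb(218, 99, 34) = #DA6322.

#DA6322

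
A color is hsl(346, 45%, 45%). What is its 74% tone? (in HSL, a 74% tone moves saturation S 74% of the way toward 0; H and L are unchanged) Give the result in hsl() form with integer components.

hsl(346, 12%, 45%)

S moves 74% from 45 toward 0: 45 − 33.3 = 11.7 → 12.
H and L are unchanged.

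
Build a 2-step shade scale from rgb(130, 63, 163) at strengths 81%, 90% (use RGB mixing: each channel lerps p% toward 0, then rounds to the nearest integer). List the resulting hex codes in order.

#190c1f, #0d0610

81%: (130 − 105.3 = 24.7→25, 63 − 51.03 = 11.97→12, 163 − 132.03 = 30.97→31) → #190c1f
90%: (130 − 117 = 13→13, 63 − 56.7 = 6.3→6, 163 − 146.7 = 16.3→16) → #0d0610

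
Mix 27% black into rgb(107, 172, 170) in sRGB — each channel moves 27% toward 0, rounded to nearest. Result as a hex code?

Per channel, c → c + 0.27(0 − c):
  R: 107 − 28.89 = 78.11 → 78
  G: 172 + 0.27×(0−172) = 172 − 46.44 = 125.56 → 126
  B: 170 + 0.27×(0−170) = 170 − 45.9 = 124.1 → 124
rgb(78, 126, 124) = #4e7e7c.

#4e7e7c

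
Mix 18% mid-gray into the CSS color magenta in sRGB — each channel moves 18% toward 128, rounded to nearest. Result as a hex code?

#E817E8

CSS magenta is rgb(255, 0, 255).
An 18% tone moves each channel 18% toward 128:
  R: 255 + 0.18×(128−255) = 255 − 22.86 = 232.14 → 232
  G: 0 + 0.18×(128−0) = 0 + 23.04 = 23.04 → 23
  B: 255 + 0.18×(128−255) = 255 − 22.86 = 232.14 → 232
rgb(232, 23, 232) = #E817E8.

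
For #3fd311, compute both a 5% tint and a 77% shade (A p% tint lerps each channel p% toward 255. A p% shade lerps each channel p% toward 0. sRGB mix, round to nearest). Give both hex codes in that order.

#3fd311 is rgb(63, 211, 17).
5% tint:
  R: 63 + 9.6 = 72.6 → 73
  G: 211 + 0.05×(255−211) = 211 + 2.2 = 213.2 → 213
  B: 17 + 0.05×(255−17) = 17 + 11.9 = 28.9 → 29
  → #49d51d
77% shade:
  R: 63 − 48.51 = 14.49 → 14
  G: 211 + 0.77×(0−211) = 211 − 162.47 = 48.53 → 49
  B: 17 − 13.09 = 3.91 → 4
  → #0e3104

#49d51d, #0e3104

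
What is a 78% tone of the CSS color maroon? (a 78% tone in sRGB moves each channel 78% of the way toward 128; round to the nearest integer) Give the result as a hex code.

#806464

CSS maroon is rgb(128, 0, 0).
Lerp each channel 78% toward 128:
  R: 128 + 0.78×(128−128) = 128 + 0 = 128 → 128
  G: 0 + 99.84 = 99.84 → 100
  B: 0 + 0.78×(128−0) = 0 + 99.84 = 99.84 → 100
rgb(128, 100, 100) = #806464.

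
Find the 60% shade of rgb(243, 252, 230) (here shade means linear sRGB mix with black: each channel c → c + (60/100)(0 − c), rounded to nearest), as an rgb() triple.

rgb(97, 101, 92)

A 60% shade moves each channel 60% toward 0:
  R: 243 + 0.6×(0−243) = 243 − 145.8 = 97.2 → 97
  G: 252 + 0.6×(0−252) = 252 − 151.2 = 100.8 → 101
  B: 230 − 138 = 92 → 92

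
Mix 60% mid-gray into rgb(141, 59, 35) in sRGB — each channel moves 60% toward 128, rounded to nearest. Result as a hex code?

Lerp each channel 60% toward 128:
  R: 141 − 7.8 = 133.2 → 133
  G: 59 + 41.4 = 100.4 → 100
  B: 35 + 0.6×(128−35) = 35 + 55.8 = 90.8 → 91
rgb(133, 100, 91) = #85645b.

#85645b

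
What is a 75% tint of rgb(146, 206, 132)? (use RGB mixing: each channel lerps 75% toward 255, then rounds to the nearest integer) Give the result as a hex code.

A 75% tint moves each channel 75% toward 255:
  R: 146 + 81.75 = 227.75 → 228
  G: 206 + 0.75×(255−206) = 206 + 36.75 = 242.75 → 243
  B: 132 + 0.75×(255−132) = 132 + 92.25 = 224.25 → 224
rgb(228, 243, 224) = #E4F3E0.

#E4F3E0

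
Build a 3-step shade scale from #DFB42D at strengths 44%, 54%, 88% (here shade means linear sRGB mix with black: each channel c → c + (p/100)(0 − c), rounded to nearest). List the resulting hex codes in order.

#7D6519, #675315, #1B1605

#DFB42D is rgb(223, 180, 45).
44%: (223 − 98.12 = 124.88→125, 180 − 79.2 = 100.8→101, 45 − 19.8 = 25.2→25) → #7D6519
54%: (223 − 120.42 = 102.58→103, 180 − 97.2 = 82.8→83, 45 − 24.3 = 20.7→21) → #675315
88%: (223 − 196.24 = 26.76→27, 180 − 158.4 = 21.6→22, 45 − 39.6 = 5.4→5) → #1B1605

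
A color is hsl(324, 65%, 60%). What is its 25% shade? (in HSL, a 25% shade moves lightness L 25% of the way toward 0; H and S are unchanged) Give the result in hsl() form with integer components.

L moves 25% from 60 toward 0: 60 − 15 = 45 → 45.
H and S are unchanged.

hsl(324, 65%, 45%)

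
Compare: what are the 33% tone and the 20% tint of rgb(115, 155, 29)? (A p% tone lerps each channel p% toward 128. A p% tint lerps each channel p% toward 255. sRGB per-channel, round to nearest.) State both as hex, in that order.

#77923e, #8faf4a

33% tone:
  R: 115 + 0.33×(128−115) = 115 + 4.29 = 119.29 → 119
  G: 155 + 0.33×(128−155) = 155 − 8.91 = 146.09 → 146
  B: 29 + 32.67 = 61.67 → 62
  → #77923e
20% tint:
  R: 115 + 0.2×(255−115) = 115 + 28 = 143 → 143
  G: 155 + 0.2×(255−155) = 155 + 20 = 175 → 175
  B: 29 + 45.2 = 74.2 → 74
  → #8faf4a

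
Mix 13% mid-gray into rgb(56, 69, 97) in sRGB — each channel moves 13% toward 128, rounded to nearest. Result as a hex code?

#414D65

Lerp each channel 13% toward 128:
  R: 56 + 9.36 = 65.36 → 65
  G: 69 + 7.67 = 76.67 → 77
  B: 97 + 4.03 = 101.03 → 101
rgb(65, 77, 101) = #414D65.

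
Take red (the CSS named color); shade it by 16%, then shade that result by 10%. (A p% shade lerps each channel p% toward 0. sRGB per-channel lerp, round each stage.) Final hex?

#c10000

CSS red is rgb(255, 0, 0).
A 16% shade moves each channel 16% toward 0:
  R: 255 − 40.8 = 214.2 → 214
  G: 0 + 0 = 0 → 0
  B: 0 + 0 = 0 → 0
After the shade: rgb(214, 0, 0) = #d60000.
Lerp each channel 10% toward 0:
  R: 214 + 0.1×(0−214) = 214 − 21.4 = 192.6 → 193
  G: 0 + 0 = 0 → 0
  B: 0 + 0 = 0 → 0
rgb(193, 0, 0) = #c10000.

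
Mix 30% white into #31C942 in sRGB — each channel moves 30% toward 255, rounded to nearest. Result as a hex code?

#31C942 is rgb(49, 201, 66).
Per channel, c → c + 0.3(255 − c):
  R: 49 + 0.3×(255−49) = 49 + 61.8 = 110.8 → 111
  G: 201 + 0.3×(255−201) = 201 + 16.2 = 217.2 → 217
  B: 66 + 0.3×(255−66) = 66 + 56.7 = 122.7 → 123
rgb(111, 217, 123) = #6FD97B.

#6FD97B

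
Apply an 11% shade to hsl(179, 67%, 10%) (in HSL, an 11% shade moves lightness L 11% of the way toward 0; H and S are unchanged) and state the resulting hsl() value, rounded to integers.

hsl(179, 67%, 9%)

L moves 11% from 10 toward 0: 10 − 1.1 = 8.9 → 9.
H and S are unchanged.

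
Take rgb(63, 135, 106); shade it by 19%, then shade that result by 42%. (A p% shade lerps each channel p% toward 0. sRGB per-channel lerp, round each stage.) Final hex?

Per channel, c → c + 0.19(0 − c):
  R: 63 + 0.19×(0−63) = 63 − 11.97 = 51.03 → 51
  G: 135 − 25.65 = 109.35 → 109
  B: 106 + 0.19×(0−106) = 106 − 20.14 = 85.86 → 86
After the shade: rgb(51, 109, 86) = #336D56.
Lerp each channel 42% toward 0:
  R: 51 − 21.42 = 29.58 → 30
  G: 109 − 45.78 = 63.22 → 63
  B: 86 − 36.12 = 49.88 → 50
rgb(30, 63, 50) = #1E3F32.

#1E3F32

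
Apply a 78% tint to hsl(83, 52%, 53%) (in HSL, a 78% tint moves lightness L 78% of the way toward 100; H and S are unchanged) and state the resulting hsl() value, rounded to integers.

L moves 78% from 53 toward 100: 53 + 36.66 = 89.66 → 90.
H and S are unchanged.

hsl(83, 52%, 90%)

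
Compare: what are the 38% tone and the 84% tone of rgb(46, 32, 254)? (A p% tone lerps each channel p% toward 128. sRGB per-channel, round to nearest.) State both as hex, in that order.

38% tone:
  R: 46 + 31.16 = 77.16 → 77
  G: 32 + 36.48 = 68.48 → 68
  B: 254 + 0.38×(128−254) = 254 − 47.88 = 206.12 → 206
  → #4d44ce
84% tone:
  R: 46 + 0.84×(128−46) = 46 + 68.88 = 114.88 → 115
  G: 32 + 80.64 = 112.64 → 113
  B: 254 − 105.84 = 148.16 → 148
  → #737194

#4d44ce, #737194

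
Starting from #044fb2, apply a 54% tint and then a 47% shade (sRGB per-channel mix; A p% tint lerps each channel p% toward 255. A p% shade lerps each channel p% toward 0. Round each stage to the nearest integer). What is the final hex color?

#044fb2 is rgb(4, 79, 178).
Per channel, c → c + 0.54(255 − c):
  R: 4 + 0.54×(255−4) = 4 + 135.54 = 139.54 → 140
  G: 79 + 95.04 = 174.04 → 174
  B: 178 + 41.58 = 219.58 → 220
After the tint: rgb(140, 174, 220) = #8caedc.
Per channel, c → c + 0.47(0 − c):
  R: 140 + 0.47×(0−140) = 140 − 65.8 = 74.2 → 74
  G: 174 + 0.47×(0−174) = 174 − 81.78 = 92.22 → 92
  B: 220 + 0.47×(0−220) = 220 − 103.4 = 116.6 → 117
rgb(74, 92, 117) = #4a5c75.

#4a5c75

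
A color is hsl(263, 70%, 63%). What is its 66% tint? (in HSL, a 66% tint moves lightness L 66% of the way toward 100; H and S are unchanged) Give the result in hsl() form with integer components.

L moves 66% from 63 toward 100: 63 + 24.42 = 87.42 → 87.
H and S are unchanged.

hsl(263, 70%, 87%)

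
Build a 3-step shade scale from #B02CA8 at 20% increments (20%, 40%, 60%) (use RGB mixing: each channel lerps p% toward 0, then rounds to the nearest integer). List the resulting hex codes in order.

#B02CA8 is rgb(176, 44, 168).
20%: (176 − 35.2 = 140.8→141, 44 − 8.8 = 35.2→35, 168 − 33.6 = 134.4→134) → #8D2386
40%: (176 − 70.4 = 105.6→106, 44 − 17.6 = 26.4→26, 168 − 67.2 = 100.8→101) → #6A1A65
60%: (176 − 105.6 = 70.4→70, 44 − 26.4 = 17.6→18, 168 − 100.8 = 67.2→67) → #461243

#8D2386, #6A1A65, #461243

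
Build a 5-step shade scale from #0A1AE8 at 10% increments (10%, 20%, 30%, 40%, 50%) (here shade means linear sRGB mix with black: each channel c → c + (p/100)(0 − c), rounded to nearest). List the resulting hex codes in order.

#0A1AE8 is rgb(10, 26, 232).
10%: (10 − 1 = 9→9, 26 − 2.6 = 23.4→23, 232 − 23.2 = 208.8→209) → #0917D1
20%: (10 − 2 = 8→8, 26 − 5.2 = 20.8→21, 232 − 46.4 = 185.6→186) → #0815BA
30%: (10 − 3 = 7→7, 26 − 7.8 = 18.2→18, 232 − 69.6 = 162.4→162) → #0712A2
40%: (10 − 4 = 6→6, 26 − 10.4 = 15.6→16, 232 − 92.8 = 139.2→139) → #06108B
50%: (10 − 5 = 5→5, 26 − 13 = 13→13, 232 − 116 = 116→116) → #050D74

#0917D1, #0815BA, #0712A2, #06108B, #050D74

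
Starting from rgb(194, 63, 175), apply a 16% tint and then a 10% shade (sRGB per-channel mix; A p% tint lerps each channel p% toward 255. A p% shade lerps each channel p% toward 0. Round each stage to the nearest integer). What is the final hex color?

#B855A9

Per channel, c → c + 0.16(255 − c):
  R: 194 + 0.16×(255−194) = 194 + 9.76 = 203.76 → 204
  G: 63 + 0.16×(255−63) = 63 + 30.72 = 93.72 → 94
  B: 175 + 12.8 = 187.8 → 188
After the tint: rgb(204, 94, 188) = #CC5EBC.
Lerp each channel 10% toward 0:
  R: 204 − 20.4 = 183.6 → 184
  G: 94 + 0.1×(0−94) = 94 − 9.4 = 84.6 → 85
  B: 188 + 0.1×(0−188) = 188 − 18.8 = 169.2 → 169
rgb(184, 85, 169) = #B855A9.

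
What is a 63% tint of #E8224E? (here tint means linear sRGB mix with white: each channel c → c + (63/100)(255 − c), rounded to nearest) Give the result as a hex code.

#E8224E is rgb(232, 34, 78).
Per channel, c → c + 0.63(255 − c):
  R: 232 + 0.63×(255−232) = 232 + 14.49 = 246.49 → 246
  G: 34 + 0.63×(255−34) = 34 + 139.23 = 173.23 → 173
  B: 78 + 0.63×(255−78) = 78 + 111.51 = 189.51 → 190
rgb(246, 173, 190) = #F6ADBE.

#F6ADBE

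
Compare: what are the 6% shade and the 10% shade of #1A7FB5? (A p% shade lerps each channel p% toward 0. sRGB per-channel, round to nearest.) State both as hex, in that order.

#1877AA, #1772A3

#1A7FB5 is rgb(26, 127, 181).
6% shade:
  R: 26 + 0.06×(0−26) = 26 − 1.56 = 24.44 → 24
  G: 127 + 0.06×(0−127) = 127 − 7.62 = 119.38 → 119
  B: 181 − 10.86 = 170.14 → 170
  → #1877AA
10% shade:
  R: 26 + 0.1×(0−26) = 26 − 2.6 = 23.4 → 23
  G: 127 + 0.1×(0−127) = 127 − 12.7 = 114.3 → 114
  B: 181 − 18.1 = 162.9 → 163
  → #1772A3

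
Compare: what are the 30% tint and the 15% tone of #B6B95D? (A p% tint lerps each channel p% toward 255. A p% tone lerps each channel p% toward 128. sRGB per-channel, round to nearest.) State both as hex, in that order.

#CCCE8E, #AEB062

#B6B95D is rgb(182, 185, 93).
30% tint:
  R: 182 + 0.3×(255−182) = 182 + 21.9 = 203.9 → 204
  G: 185 + 0.3×(255−185) = 185 + 21 = 206 → 206
  B: 93 + 0.3×(255−93) = 93 + 48.6 = 141.6 → 142
  → #CCCE8E
15% tone:
  R: 182 + 0.15×(128−182) = 182 − 8.1 = 173.9 → 174
  G: 185 + 0.15×(128−185) = 185 − 8.55 = 176.45 → 176
  B: 93 + 5.25 = 98.25 → 98
  → #AEB062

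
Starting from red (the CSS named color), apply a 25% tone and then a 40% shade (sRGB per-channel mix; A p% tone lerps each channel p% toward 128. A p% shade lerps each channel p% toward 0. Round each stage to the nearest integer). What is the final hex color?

#861313

CSS red is rgb(255, 0, 0).
Per channel, c → c + 0.25(128 − c):
  R: 255 − 31.75 = 223.25 → 223
  G: 0 + 32 = 32 → 32
  B: 0 + 0.25×(128−0) = 0 + 32 = 32 → 32
After the tone: rgb(223, 32, 32) = #df2020.
A 40% shade moves each channel 40% toward 0:
  R: 223 − 89.2 = 133.8 → 134
  G: 32 − 12.8 = 19.2 → 19
  B: 32 − 12.8 = 19.2 → 19
rgb(134, 19, 19) = #861313.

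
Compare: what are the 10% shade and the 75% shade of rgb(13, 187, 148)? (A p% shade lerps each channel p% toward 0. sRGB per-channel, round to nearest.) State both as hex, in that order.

#0ca885, #032f25

10% shade:
  R: 13 + 0.1×(0−13) = 13 − 1.3 = 11.7 → 12
  G: 187 − 18.7 = 168.3 → 168
  B: 148 + 0.1×(0−148) = 148 − 14.8 = 133.2 → 133
  → #0ca885
75% shade:
  R: 13 + 0.75×(0−13) = 13 − 9.75 = 3.25 → 3
  G: 187 − 140.25 = 46.75 → 47
  B: 148 + 0.75×(0−148) = 148 − 111 = 37 → 37
  → #032f25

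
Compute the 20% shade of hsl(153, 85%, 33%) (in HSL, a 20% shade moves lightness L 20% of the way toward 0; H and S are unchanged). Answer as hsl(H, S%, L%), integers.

hsl(153, 85%, 26%)

L moves 20% from 33 toward 0: 33 − 6.6 = 26.4 → 26.
H and S are unchanged.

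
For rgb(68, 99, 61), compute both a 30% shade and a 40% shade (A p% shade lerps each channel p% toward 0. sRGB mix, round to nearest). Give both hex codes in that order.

#30452b, #293b25

30% shade:
  R: 68 + 0.3×(0−68) = 68 − 20.4 = 47.6 → 48
  G: 99 + 0.3×(0−99) = 99 − 29.7 = 69.3 → 69
  B: 61 + 0.3×(0−61) = 61 − 18.3 = 42.7 → 43
  → #30452b
40% shade:
  R: 68 + 0.4×(0−68) = 68 − 27.2 = 40.8 → 41
  G: 99 + 0.4×(0−99) = 99 − 39.6 = 59.4 → 59
  B: 61 − 24.4 = 36.6 → 37
  → #293b25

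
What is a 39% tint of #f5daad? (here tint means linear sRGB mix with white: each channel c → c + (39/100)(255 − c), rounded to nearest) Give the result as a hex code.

#f9e8cd

#f5daad is rgb(245, 218, 173).
Per channel, c → c + 0.39(255 − c):
  R: 245 + 0.39×(255−245) = 245 + 3.9 = 248.9 → 249
  G: 218 + 0.39×(255−218) = 218 + 14.43 = 232.43 → 232
  B: 173 + 31.98 = 204.98 → 205
rgb(249, 232, 205) = #f9e8cd.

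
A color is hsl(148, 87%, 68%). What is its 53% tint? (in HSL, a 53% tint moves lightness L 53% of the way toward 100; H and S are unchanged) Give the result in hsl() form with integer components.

hsl(148, 87%, 85%)

L moves 53% from 68 toward 100: 68 + 16.96 = 84.96 → 85.
H and S are unchanged.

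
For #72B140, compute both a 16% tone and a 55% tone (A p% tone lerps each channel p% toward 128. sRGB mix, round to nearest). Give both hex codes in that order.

#74A94A, #7A9663

#72B140 is rgb(114, 177, 64).
16% tone:
  R: 114 + 2.24 = 116.24 → 116
  G: 177 + 0.16×(128−177) = 177 − 7.84 = 169.16 → 169
  B: 64 + 0.16×(128−64) = 64 + 10.24 = 74.24 → 74
  → #74A94A
55% tone:
  R: 114 + 0.55×(128−114) = 114 + 7.7 = 121.7 → 122
  G: 177 + 0.55×(128−177) = 177 − 26.95 = 150.05 → 150
  B: 64 + 35.2 = 99.2 → 99
  → #7A9663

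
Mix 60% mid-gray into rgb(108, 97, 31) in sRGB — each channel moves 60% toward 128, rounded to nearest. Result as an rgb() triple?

rgb(120, 116, 89)

Lerp each channel 60% toward 128:
  R: 108 + 0.6×(128−108) = 108 + 12 = 120 → 120
  G: 97 + 0.6×(128−97) = 97 + 18.6 = 115.6 → 116
  B: 31 + 0.6×(128−31) = 31 + 58.2 = 89.2 → 89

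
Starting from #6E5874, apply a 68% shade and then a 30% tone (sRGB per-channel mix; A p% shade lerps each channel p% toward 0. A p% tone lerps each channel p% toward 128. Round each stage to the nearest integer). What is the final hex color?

#6E5874 is rgb(110, 88, 116).
Lerp each channel 68% toward 0:
  R: 110 + 0.68×(0−110) = 110 − 74.8 = 35.2 → 35
  G: 88 − 59.84 = 28.16 → 28
  B: 116 − 78.88 = 37.12 → 37
After the shade: rgb(35, 28, 37) = #231C25.
Per channel, c → c + 0.3(128 − c):
  R: 35 + 27.9 = 62.9 → 63
  G: 28 + 30 = 58 → 58
  B: 37 + 0.3×(128−37) = 37 + 27.3 = 64.3 → 64
rgb(63, 58, 64) = #3F3A40.

#3F3A40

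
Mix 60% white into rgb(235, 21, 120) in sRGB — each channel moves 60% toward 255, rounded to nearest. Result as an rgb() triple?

A 60% tint moves each channel 60% toward 255:
  R: 235 + 0.6×(255−235) = 235 + 12 = 247 → 247
  G: 21 + 140.4 = 161.4 → 161
  B: 120 + 81 = 201 → 201

rgb(247, 161, 201)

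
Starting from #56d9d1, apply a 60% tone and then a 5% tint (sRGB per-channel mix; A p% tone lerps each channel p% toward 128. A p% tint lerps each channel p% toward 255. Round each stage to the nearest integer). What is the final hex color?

#76a9a5

#56d9d1 is rgb(86, 217, 209).
Lerp each channel 60% toward 128:
  R: 86 + 25.2 = 111.2 → 111
  G: 217 + 0.6×(128−217) = 217 − 53.4 = 163.6 → 164
  B: 209 − 48.6 = 160.4 → 160
After the tone: rgb(111, 164, 160) = #6fa4a0.
A 5% tint moves each channel 5% toward 255:
  R: 111 + 0.05×(255−111) = 111 + 7.2 = 118.2 → 118
  G: 164 + 4.55 = 168.55 → 169
  B: 160 + 0.05×(255−160) = 160 + 4.75 = 164.75 → 165
rgb(118, 169, 165) = #76a9a5.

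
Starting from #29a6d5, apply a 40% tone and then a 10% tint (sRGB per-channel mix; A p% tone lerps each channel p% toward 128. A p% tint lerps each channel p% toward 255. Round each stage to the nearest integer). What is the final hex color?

#5ea1bb

#29a6d5 is rgb(41, 166, 213).
A 40% tone moves each channel 40% toward 128:
  R: 41 + 0.4×(128−41) = 41 + 34.8 = 75.8 → 76
  G: 166 − 15.2 = 150.8 → 151
  B: 213 − 34 = 179 → 179
After the tone: rgb(76, 151, 179) = #4c97b3.
A 10% tint moves each channel 10% toward 255:
  R: 76 + 0.1×(255−76) = 76 + 17.9 = 93.9 → 94
  G: 151 + 10.4 = 161.4 → 161
  B: 179 + 0.1×(255−179) = 179 + 7.6 = 186.6 → 187
rgb(94, 161, 187) = #5ea1bb.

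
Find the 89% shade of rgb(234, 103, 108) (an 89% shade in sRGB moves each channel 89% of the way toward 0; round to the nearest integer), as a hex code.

Per channel, c → c + 0.89(0 − c):
  R: 234 + 0.89×(0−234) = 234 − 208.26 = 25.74 → 26
  G: 103 + 0.89×(0−103) = 103 − 91.67 = 11.33 → 11
  B: 108 + 0.89×(0−108) = 108 − 96.12 = 11.88 → 12
rgb(26, 11, 12) = #1A0B0C.

#1A0B0C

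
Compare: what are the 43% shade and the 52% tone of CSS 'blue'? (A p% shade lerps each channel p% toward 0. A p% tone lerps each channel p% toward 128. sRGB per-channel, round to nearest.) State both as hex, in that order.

CSS blue is rgb(0, 0, 255).
43% shade:
  R: 0 + 0.43×(0−0) = 0 + 0 = 0 → 0
  G: 0 + 0.43×(0−0) = 0 + 0 = 0 → 0
  B: 255 − 109.65 = 145.35 → 145
  → #000091
52% tone:
  R: 0 + 0.52×(128−0) = 0 + 66.56 = 66.56 → 67
  G: 0 + 0.52×(128−0) = 0 + 66.56 = 66.56 → 67
  B: 255 + 0.52×(128−255) = 255 − 66.04 = 188.96 → 189
  → #4343bd

#000091, #4343bd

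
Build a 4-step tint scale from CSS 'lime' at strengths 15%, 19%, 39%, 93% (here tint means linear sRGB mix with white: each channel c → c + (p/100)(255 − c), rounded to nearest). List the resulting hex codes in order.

#26FF26, #30FF30, #63FF63, #EDFFED

CSS lime is rgb(0, 255, 0).
15%: (0 + 38.25 = 38.25→38, 255→255, 0 + 38.25 = 38.25→38) → #26FF26
19%: (0 + 48.45 = 48.45→48, 255→255, 0 + 48.45 = 48.45→48) → #30FF30
39%: (0 + 99.45 = 99.45→99, 255→255, 0 + 99.45 = 99.45→99) → #63FF63
93%: (0 + 237.15 = 237.15→237, 255→255, 0 + 237.15 = 237.15→237) → #EDFFED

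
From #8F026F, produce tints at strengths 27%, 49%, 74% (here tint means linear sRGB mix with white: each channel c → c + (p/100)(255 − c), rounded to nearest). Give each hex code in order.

#AD4696, #C67EB6, #E2BDDA

#8F026F is rgb(143, 2, 111).
27%: (143 + 30.24 = 173.24→173, 2 + 68.31 = 70.31→70, 111 + 38.88 = 149.88→150) → #AD4696
49%: (143 + 54.88 = 197.88→198, 2 + 123.97 = 125.97→126, 111 + 70.56 = 181.56→182) → #C67EB6
74%: (143 + 82.88 = 225.88→226, 2 + 187.22 = 189.22→189, 111 + 106.56 = 217.56→218) → #E2BDDA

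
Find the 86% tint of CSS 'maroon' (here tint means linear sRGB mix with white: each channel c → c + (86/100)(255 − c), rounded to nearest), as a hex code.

#EDDBDB

CSS maroon is rgb(128, 0, 0).
Lerp each channel 86% toward 255:
  R: 128 + 109.22 = 237.22 → 237
  G: 0 + 0.86×(255−0) = 0 + 219.3 = 219.3 → 219
  B: 0 + 219.3 = 219.3 → 219
rgb(237, 219, 219) = #EDDBDB.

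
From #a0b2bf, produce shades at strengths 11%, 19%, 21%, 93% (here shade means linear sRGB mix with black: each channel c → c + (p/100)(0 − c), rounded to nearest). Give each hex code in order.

#a0b2bf is rgb(160, 178, 191).
11%: (160 − 17.6 = 142.4→142, 178 − 19.58 = 158.42→158, 191 − 21.01 = 169.99→170) → #8e9eaa
19%: (160 − 30.4 = 129.6→130, 178 − 33.82 = 144.18→144, 191 − 36.29 = 154.71→155) → #82909b
21%: (160 − 33.6 = 126.4→126, 178 − 37.38 = 140.62→141, 191 − 40.11 = 150.89→151) → #7e8d97
93%: (160 − 148.8 = 11.2→11, 178 − 165.54 = 12.46→12, 191 − 177.63 = 13.37→13) → #0b0c0d

#8e9eaa, #82909b, #7e8d97, #0b0c0d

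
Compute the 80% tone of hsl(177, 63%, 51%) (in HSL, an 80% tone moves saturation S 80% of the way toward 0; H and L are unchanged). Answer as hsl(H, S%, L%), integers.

S moves 80% from 63 toward 0: 63 − 50.4 = 12.6 → 13.
H and L are unchanged.

hsl(177, 13%, 51%)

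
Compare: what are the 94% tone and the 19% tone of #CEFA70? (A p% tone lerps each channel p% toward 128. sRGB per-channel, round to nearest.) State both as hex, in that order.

#85877F, #BFE373

#CEFA70 is rgb(206, 250, 112).
94% tone:
  R: 206 + 0.94×(128−206) = 206 − 73.32 = 132.68 → 133
  G: 250 − 114.68 = 135.32 → 135
  B: 112 + 0.94×(128−112) = 112 + 15.04 = 127.04 → 127
  → #85877F
19% tone:
  R: 206 + 0.19×(128−206) = 206 − 14.82 = 191.18 → 191
  G: 250 + 0.19×(128−250) = 250 − 23.18 = 226.82 → 227
  B: 112 + 0.19×(128−112) = 112 + 3.04 = 115.04 → 115
  → #BFE373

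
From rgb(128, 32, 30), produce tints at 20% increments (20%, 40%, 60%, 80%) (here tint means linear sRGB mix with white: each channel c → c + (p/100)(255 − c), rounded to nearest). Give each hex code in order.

20%: (128 + 25.4 = 153.4→153, 32 + 44.6 = 76.6→77, 30 + 45 = 75→75) → #994D4B
40%: (128 + 50.8 = 178.8→179, 32 + 89.2 = 121.2→121, 30 + 90 = 120→120) → #B37978
60%: (128 + 76.2 = 204.2→204, 32 + 133.8 = 165.8→166, 30 + 135 = 165→165) → #CCA6A5
80%: (128 + 101.6 = 229.6→230, 32 + 178.4 = 210.4→210, 30 + 180 = 210→210) → #E6D2D2

#994D4B, #B37978, #CCA6A5, #E6D2D2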